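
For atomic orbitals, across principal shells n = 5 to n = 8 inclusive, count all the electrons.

Shell n has n² orbitals: 5²=25 + 6²=36 + 7²=49 + 8²=64 = 174 orbitals.
Two spin states per orbital: 2 × 174 = 348 electrons.

348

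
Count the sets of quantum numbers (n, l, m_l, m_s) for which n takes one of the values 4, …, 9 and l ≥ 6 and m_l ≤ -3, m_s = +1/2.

28

For each n in the range, tally the orbitals obeying l ≥ 6 and m_l ≤ -3:
n=7 → 4; n=8 → 9; n=9 → 15.
Orbitals: 4 + 9 + 15 = 28. With m_s fixed to +1/2 there is one state per orbital, so 28 states.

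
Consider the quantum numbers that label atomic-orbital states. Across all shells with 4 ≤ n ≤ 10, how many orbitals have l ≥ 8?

Per-shell orbital counts meeting the constraint:
n=9 → 17; n=10 → 36.
Total orbitals: 17 + 36 = 53.

53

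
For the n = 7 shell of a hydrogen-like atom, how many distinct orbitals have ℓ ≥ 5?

24

The n = 7 shell has ℓ = 0 through 6; check each.
Orbitals with ℓ ≥ 5, by ℓ: ℓ=5 → 11; ℓ=6 → 13.
Total orbitals: 11 + 13 = 24.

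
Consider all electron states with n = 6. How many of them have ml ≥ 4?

6

The n = 6 shell has l = 0 through 5; check each.
The (l, ml) pairs meeting ml ≥ 4 give: l=4 → 1; l=5 → 2.
Orbitals: 1 + 2 = 3. Each orbital carries two spin states, so 3 × 2 = 6 states.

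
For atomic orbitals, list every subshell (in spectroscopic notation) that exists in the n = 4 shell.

4s, 4p, 4d, 4f

For n = 4, l runs from 0 to 3. In spectroscopic notation l = 0,1,2,… ↔ s,p,d,f,g,h,i, so the subshells are 4s, 4p, 4d, 4f.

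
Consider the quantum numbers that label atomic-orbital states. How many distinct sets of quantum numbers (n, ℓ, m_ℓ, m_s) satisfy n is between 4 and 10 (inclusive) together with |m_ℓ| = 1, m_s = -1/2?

84

Go shell by shell, enumerating (ℓ, m_ℓ) with |m_ℓ| = 1:
n=4 → 6; n=5 → 8; n=6 → 10; n=7 → 12; n=8 → 14; n=9 → 16; n=10 → 18.
Orbitals: 6 + 8 + 10 + 12 + 14 + 16 + 18 = 84. With m_s fixed to -1/2 there is one state per orbital, so 84 states.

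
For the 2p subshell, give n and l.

The leading integer gives n = 2; the letter 'p' means l = 1.

n = 2, l = 1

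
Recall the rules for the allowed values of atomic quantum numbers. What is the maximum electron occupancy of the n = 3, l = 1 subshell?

6

A subshell with l = 1 has 2l+1 = 3 orbitals, each holding 2 electrons (spin ±1/2), so 3 × 2 = 6.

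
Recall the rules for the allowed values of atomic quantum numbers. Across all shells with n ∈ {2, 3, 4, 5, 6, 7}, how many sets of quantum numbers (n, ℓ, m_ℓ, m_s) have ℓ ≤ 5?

252

Per-shell orbital counts meeting the constraint:
n=2 → 4; n=3 → 9; n=4 → 16; n=5 → 25; n=6 → 36; n=7 → 36.
Orbitals: 4 + 9 + 16 + 25 + 36 + 36 = 126. Including both spin states (m_s = ±1/2) gives 2 × 126 = 252 states.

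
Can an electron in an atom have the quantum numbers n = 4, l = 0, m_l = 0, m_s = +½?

n = 4 is a positive integer. l = 0 satisfies 0 ≤ l ≤ n−1 = 3. m_l = 0 lies in the range −l … +l (here 0). m_s = +1/2 is one of ±1/2.
All four constraints are satisfied.

Allowed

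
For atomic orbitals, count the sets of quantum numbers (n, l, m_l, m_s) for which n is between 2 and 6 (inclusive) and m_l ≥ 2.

Per-shell orbital counts meeting the constraint:
n=3 → 1; n=4 → 3; n=5 → 6; n=6 → 10.
Orbitals: 1 + 3 + 6 + 10 = 20. Including both spin states (m_s = ±1/2) gives 2 × 20 = 40 states.

40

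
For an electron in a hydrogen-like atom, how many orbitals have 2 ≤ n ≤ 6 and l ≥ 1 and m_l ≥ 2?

Work shell by shell — for each n, count the (l, m_l) pairs that satisfy l ≥ 1 and m_l ≥ 2:
n=3 → 1; n=4 → 3; n=5 → 6; n=6 → 10.
Total orbitals: 1 + 3 + 6 + 10 = 20.

20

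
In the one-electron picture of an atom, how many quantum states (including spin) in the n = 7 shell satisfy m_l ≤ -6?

2

The n = 7 shell has l = 0 through 6; check each.
The (l, m_l) pairs meeting m_l ≤ -6 give: l=6 → 1.
Orbitals: 1. Each orbital carries two spin states, so 1 × 2 = 2 states.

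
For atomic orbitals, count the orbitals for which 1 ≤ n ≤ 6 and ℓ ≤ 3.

Treat each shell separately and count matching orbitals:
n=1 → 1; n=2 → 4; n=3 → 9; n=4 → 16; n=5 → 16; n=6 → 16.
Total orbitals: 1 + 4 + 9 + 16 + 16 + 16 = 62.

62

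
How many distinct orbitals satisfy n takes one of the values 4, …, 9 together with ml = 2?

27

Count contributing orbitals for each principal shell:
n=4 → 2; n=5 → 3; n=6 → 4; n=7 → 5; n=8 → 6; n=9 → 7.
Total orbitals: 2 + 3 + 4 + 5 + 6 + 7 = 27.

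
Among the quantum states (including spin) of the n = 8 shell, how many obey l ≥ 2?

120

With n = 8 the allowed l are 0, 1, …, 7.
Orbitals with l ≥ 2, by l: l=2 → 5; l=3 → 7; l=4 → 9; l=5 → 11; l=6 → 13; l=7 → 15.
Orbitals: 5 + 7 + 9 + 11 + 13 + 15 = 60. Each orbital carries two spin states, so 60 × 2 = 120 states.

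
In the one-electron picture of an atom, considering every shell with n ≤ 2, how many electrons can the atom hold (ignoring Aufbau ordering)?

Total orbitals = 1² + 2² = 5. Doubling for spin gives 10 electrons.

10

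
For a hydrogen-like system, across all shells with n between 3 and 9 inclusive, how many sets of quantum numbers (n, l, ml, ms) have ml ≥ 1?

238

Per-shell orbital counts meeting the constraint:
n=3 → 3; n=4 → 6; n=5 → 10; n=6 → 15; n=7 → 21; n=8 → 28; n=9 → 36.
Orbitals: 3 + 6 + 10 + 15 + 21 + 28 + 36 = 119. Including both spin states (ms = ±1/2) gives 2 × 119 = 238 states.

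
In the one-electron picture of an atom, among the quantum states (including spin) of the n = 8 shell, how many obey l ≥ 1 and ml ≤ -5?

12

The n = 8 shell has l = 0 through 7; check each.
The (l, ml) pairs meeting l ≥ 1 and ml ≤ -5 give: l=5 → 1; l=6 → 2; l=7 → 3.
Orbitals: 1 + 2 + 3 = 6. Each orbital carries two spin states, so 6 × 2 = 12 states.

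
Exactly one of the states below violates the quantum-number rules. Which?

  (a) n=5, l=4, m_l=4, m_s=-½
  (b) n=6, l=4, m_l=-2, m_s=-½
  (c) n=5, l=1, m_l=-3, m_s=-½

(c) has |m_l| = 3 > l = 1, violating −l ≤ m_l ≤ l.
The remaining sets (a), (b) satisfy all four rules.

(c)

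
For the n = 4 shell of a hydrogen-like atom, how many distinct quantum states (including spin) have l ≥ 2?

Go through l = 0, …, 3 (the values permitted for n = 4).
Contributions: l=2 → 5; l=3 → 7.
Orbitals: 5 + 7 = 12. Each orbital carries two spin states, so 12 × 2 = 24 states.

24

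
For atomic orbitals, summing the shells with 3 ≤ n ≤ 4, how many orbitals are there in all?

Shell n has n² orbitals: 3²=9 + 4²=16 = 25 orbitals.

25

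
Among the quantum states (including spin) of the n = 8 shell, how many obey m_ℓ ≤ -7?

2

The n = 8 shell has ℓ = 0 through 7; check each.
Contributions: ℓ=7 → 1.
Orbitals: 1. Each orbital carries two spin states, so 1 × 2 = 2 states.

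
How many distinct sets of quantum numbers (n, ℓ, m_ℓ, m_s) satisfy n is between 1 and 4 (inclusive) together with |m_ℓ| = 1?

Per-shell orbital counts meeting the constraint:
n=2 → 2; n=3 → 4; n=4 → 6.
Orbitals: 2 + 4 + 6 = 12. Including both spin states (m_s = ±1/2) gives 2 × 12 = 24 states.

24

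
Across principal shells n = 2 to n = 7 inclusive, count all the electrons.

278

Shell n has n² orbitals: 2²=4 + 3²=9 + 4²=16 + 5²=25 + 6²=36 + 7²=49 = 139 orbitals.
Two spin states per orbital: 2 × 139 = 278 electrons.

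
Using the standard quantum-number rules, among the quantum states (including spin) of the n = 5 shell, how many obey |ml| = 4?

4

Go through l = 0, …, 4 (the values permitted for n = 5).
The (l, ml) pairs meeting |ml| = 4 give: l=4 → 2.
Orbitals: 2. Each orbital carries two spin states, so 2 × 2 = 4 states.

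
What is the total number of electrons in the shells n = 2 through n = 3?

26

Shell n has n² orbitals: 2²=4 + 3²=9 = 13 orbitals.
Two spin states per orbital: 2 × 13 = 26 electrons.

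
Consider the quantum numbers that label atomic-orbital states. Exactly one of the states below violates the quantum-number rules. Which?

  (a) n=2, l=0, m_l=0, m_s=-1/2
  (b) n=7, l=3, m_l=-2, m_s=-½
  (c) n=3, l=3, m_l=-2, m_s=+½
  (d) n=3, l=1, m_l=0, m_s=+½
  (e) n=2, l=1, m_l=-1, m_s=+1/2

(c)

(c) has l = 3 ≥ n = 3, violating 0 ≤ l ≤ n−1.
The remaining sets (a), (b), (d), (e) satisfy all four rules.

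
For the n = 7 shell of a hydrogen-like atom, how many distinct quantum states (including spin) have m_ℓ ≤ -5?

For n = 7, ℓ ranges over 0 … 6.
Per ℓ-value: ℓ=5 → 1; ℓ=6 → 2.
Orbitals: 1 + 2 = 3. Each orbital carries two spin states, so 3 × 2 = 6 states.

6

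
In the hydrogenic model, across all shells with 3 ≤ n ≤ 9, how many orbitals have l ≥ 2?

252

Work shell by shell — for each n, count the (l, m_l) pairs that satisfy l ≥ 2:
n=3 → 5; n=4 → 12; n=5 → 21; n=6 → 32; n=7 → 45; n=8 → 60; n=9 → 77.
Total orbitals: 5 + 12 + 21 + 32 + 45 + 60 + 77 = 252.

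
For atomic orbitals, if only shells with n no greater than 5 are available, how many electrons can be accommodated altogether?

Total orbitals = 1² + 2² + 3² + 4² + 5² = 55. Doubling for spin gives 110 electrons.

110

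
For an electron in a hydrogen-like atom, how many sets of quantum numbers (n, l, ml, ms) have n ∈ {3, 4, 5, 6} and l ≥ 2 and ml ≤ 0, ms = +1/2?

40

Count contributing orbitals for each principal shell:
n=3 → 3; n=4 → 7; n=5 → 12; n=6 → 18.
Orbitals: 3 + 7 + 12 + 18 = 40. With ms fixed to +1/2 there is one state per orbital, so 40 states.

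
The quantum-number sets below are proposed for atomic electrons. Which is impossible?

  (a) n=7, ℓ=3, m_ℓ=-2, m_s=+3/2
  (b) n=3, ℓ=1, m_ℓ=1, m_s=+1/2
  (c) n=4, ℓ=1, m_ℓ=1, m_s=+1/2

(a)

(a) has m_s = +3/2, but an electron's spin must be ±1/2.
The remaining sets (b), (c) satisfy all four rules.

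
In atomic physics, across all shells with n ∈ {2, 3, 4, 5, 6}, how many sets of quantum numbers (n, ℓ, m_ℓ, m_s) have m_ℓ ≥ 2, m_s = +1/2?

20

Per-shell orbital counts meeting the constraint:
n=3 → 1; n=4 → 3; n=5 → 6; n=6 → 10.
Orbitals: 1 + 3 + 6 + 10 = 20. With m_s fixed to +1/2 there is one state per orbital, so 20 states.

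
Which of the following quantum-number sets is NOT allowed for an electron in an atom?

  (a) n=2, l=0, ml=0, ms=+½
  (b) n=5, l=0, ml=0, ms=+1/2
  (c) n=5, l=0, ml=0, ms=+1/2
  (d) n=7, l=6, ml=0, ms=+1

(d)

(d) has ms = +1, but an electron's spin must be ±1/2.
The remaining sets (a), (b), (c) satisfy all four rules.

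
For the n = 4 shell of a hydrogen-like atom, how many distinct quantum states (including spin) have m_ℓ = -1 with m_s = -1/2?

3

The (ℓ, m_ℓ) pairs meeting m_ℓ = -1 give: ℓ=1 → 1; ℓ=2 → 1; ℓ=3 → 1.
Orbitals: 1 + 1 + 1 = 3. With m_s fixed to a single value there is one state per orbital, giving 3 states.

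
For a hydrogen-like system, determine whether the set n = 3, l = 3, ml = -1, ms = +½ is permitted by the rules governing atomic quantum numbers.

Invalid

The orbital quantum number must satisfy 0 ≤ l ≤ n−1. With n = 3 the allowed l values are 0, 1, 2, so l = 3 is out of range.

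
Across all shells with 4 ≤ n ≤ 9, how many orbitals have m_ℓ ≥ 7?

4

Count contributing orbitals for each principal shell:
n=8 → 1; n=9 → 3.
Total orbitals: 1 + 3 = 4.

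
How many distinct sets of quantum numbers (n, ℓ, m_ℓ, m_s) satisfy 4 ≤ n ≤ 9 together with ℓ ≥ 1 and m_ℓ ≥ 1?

232

For each n in the range, tally the orbitals obeying ℓ ≥ 1 and m_ℓ ≥ 1:
n=4 → 6; n=5 → 10; n=6 → 15; n=7 → 21; n=8 → 28; n=9 → 36.
Orbitals: 6 + 10 + 15 + 21 + 28 + 36 = 116. Including both spin states (m_s = ±1/2) gives 2 × 116 = 232 states.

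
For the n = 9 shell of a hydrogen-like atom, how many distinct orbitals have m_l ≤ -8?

1

For n = 9, l ranges over 0 … 8.
Orbitals with m_l ≤ -8, by l: l=8 → 1.
Total orbitals: 1.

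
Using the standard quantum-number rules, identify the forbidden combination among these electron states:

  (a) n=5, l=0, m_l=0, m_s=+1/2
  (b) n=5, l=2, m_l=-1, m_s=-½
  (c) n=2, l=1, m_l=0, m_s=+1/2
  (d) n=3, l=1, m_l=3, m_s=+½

(d)

(d) has |m_l| = 3 > l = 1, violating −l ≤ m_l ≤ l.
The remaining sets (a), (b), (c) satisfy all four rules.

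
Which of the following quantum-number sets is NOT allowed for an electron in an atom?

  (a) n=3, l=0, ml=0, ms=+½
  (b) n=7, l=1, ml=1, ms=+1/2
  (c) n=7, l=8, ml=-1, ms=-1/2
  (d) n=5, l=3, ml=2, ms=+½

(c) has l = 8 ≥ n = 7, violating 0 ≤ l ≤ n−1.
The remaining sets (a), (b), (d) satisfy all four rules.

(c)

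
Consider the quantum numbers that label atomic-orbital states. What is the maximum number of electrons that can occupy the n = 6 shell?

A shell holds 2n² electrons: 2 × 6² = 2 × 36 = 72.

72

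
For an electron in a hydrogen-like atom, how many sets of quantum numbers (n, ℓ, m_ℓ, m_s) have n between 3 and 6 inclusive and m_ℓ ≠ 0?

136

Go shell by shell, enumerating (ℓ, m_ℓ) with m_ℓ ≠ 0:
n=3 → 6; n=4 → 12; n=5 → 20; n=6 → 30.
Orbitals: 6 + 12 + 20 + 30 = 68. Including both spin states (m_s = ±1/2) gives 2 × 68 = 136 states.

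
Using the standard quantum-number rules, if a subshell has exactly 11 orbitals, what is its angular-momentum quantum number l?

2l+1 = 11 gives l = 5.

l = 5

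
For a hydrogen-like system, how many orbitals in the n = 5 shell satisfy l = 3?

7

The (l, m_l) pairs meeting l = 3 give: l=3 → 7.
Total orbitals: 7.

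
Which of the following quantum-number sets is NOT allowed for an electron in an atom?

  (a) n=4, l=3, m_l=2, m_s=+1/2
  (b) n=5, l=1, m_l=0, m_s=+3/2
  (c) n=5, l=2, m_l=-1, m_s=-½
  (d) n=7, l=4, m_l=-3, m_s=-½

(b)

(b) has m_s = +3/2, but an electron's spin must be ±1/2.
The remaining sets (a), (c), (d) satisfy all four rules.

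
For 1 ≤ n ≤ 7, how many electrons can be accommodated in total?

Total orbitals = 1² + 2² + 3² + 4² + 5² + 6² + 7² = 140. Doubling for spin gives 280 electrons.

280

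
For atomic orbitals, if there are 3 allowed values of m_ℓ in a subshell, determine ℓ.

ℓ = 1

m_ℓ ranges over 2ℓ+1 integers, so 2ℓ+1 = 3 ⇒ ℓ = 1.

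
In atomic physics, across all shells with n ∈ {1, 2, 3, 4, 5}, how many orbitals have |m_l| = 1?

Go shell by shell, enumerating (l, m_l) with |m_l| = 1:
n=2 → 2; n=3 → 4; n=4 → 6; n=5 → 8.
Total orbitals: 2 + 4 + 6 + 8 = 20.

20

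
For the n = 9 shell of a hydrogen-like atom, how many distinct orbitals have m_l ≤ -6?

6

Go through l = 0, …, 8 (the values permitted for n = 9).
Per l-value: l=6 → 1; l=7 → 2; l=8 → 3.
Total orbitals: 1 + 2 + 3 = 6.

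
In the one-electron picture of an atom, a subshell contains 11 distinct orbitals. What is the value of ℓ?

2ℓ+1 = 11 gives ℓ = 5.

ℓ = 5 (h)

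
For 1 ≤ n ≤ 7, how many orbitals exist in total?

140

Total orbitals = 1² + 2² + 3² + 4² + 5² + 6² + 7² = 140.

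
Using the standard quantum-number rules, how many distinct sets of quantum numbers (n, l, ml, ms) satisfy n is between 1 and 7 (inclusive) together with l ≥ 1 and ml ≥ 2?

70

Per-shell orbital counts meeting the constraint:
n=3 → 1; n=4 → 3; n=5 → 6; n=6 → 10; n=7 → 15.
Orbitals: 1 + 3 + 6 + 10 + 15 = 35. Including both spin states (ms = ±1/2) gives 2 × 35 = 70 states.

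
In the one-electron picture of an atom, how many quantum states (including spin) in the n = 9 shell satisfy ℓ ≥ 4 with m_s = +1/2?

65

The n = 9 shell has ℓ = 0 through 8; check each.
The (ℓ, m_ℓ) pairs meeting ℓ ≥ 4 give: ℓ=4 → 9; ℓ=5 → 11; ℓ=6 → 13; ℓ=7 → 15; ℓ=8 → 17.
Orbitals: 9 + 11 + 13 + 15 + 17 = 65. With m_s fixed to a single value there is one state per orbital, giving 65 states.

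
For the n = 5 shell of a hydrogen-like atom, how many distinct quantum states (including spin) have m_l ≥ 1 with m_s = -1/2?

Orbitals with m_l ≥ 1, by l: l=1 → 1; l=2 → 2; l=3 → 3; l=4 → 4.
Orbitals: 1 + 2 + 3 + 4 = 10. With m_s fixed to a single value there is one state per orbital, giving 10 states.

10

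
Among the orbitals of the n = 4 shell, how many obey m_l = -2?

2

For n = 4, l ranges over 0 … 3.
Contributions: l=2 → 1; l=3 → 1.
Total orbitals: 1 + 1 = 2.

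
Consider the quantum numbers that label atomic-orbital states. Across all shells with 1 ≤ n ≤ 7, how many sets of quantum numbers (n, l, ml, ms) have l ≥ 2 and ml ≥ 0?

130

For each n in the range, tally the orbitals obeying l ≥ 2 and ml ≥ 0:
n=3 → 3; n=4 → 7; n=5 → 12; n=6 → 18; n=7 → 25.
Orbitals: 3 + 7 + 12 + 18 + 25 = 65. Including both spin states (ms = ±1/2) gives 2 × 65 = 130 states.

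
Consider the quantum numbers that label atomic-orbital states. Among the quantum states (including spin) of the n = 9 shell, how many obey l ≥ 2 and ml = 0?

For n = 9, l ranges over 0 … 8.
Orbitals with l ≥ 2 and ml = 0, by l: l=2 → 1; l=3 → 1; l=4 → 1; l=5 → 1; l=6 → 1; l=7 → 1; l=8 → 1.
Orbitals: 1 + 1 + 1 + 1 + 1 + 1 + 1 = 7. Each orbital carries two spin states, so 7 × 2 = 14 states.

14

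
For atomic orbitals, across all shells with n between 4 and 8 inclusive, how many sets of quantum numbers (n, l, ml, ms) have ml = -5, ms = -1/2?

Treat each shell separately and count matching orbitals:
n=6 → 1; n=7 → 2; n=8 → 3.
Orbitals: 1 + 2 + 3 = 6. With ms fixed to -1/2 there is one state per orbital, so 6 states.

6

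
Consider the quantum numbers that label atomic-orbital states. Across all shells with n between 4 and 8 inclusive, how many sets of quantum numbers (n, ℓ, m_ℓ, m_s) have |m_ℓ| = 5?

Per-shell orbital counts meeting the constraint:
n=6 → 2; n=7 → 4; n=8 → 6.
Orbitals: 2 + 4 + 6 = 12. Including both spin states (m_s = ±1/2) gives 2 × 12 = 24 states.

24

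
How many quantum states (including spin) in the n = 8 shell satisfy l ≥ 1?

126

Go through l = 0, …, 7 (the values permitted for n = 8).
The (l, m_l) pairs meeting l ≥ 1 give: l=1 → 3; l=2 → 5; l=3 → 7; l=4 → 9; l=5 → 11; l=6 → 13; l=7 → 15.
Orbitals: 3 + 5 + 7 + 9 + 11 + 13 + 15 = 63. Each orbital carries two spin states, so 63 × 2 = 126 states.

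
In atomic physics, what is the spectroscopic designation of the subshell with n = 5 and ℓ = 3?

ℓ = 3 corresponds to the letter 'f', so the subshell is 5f.

5f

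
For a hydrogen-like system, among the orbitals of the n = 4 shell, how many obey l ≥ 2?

Per l-value: l=2 → 5; l=3 → 7.
Total orbitals: 5 + 7 = 12.

12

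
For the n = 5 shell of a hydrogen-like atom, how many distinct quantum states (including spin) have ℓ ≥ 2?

42

Contributions: ℓ=2 → 5; ℓ=3 → 7; ℓ=4 → 9.
Orbitals: 5 + 7 + 9 = 21. Each orbital carries two spin states, so 21 × 2 = 42 states.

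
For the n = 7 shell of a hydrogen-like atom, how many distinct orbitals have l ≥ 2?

Go through l = 0, …, 6 (the values permitted for n = 7).
The (l, ml) pairs meeting l ≥ 2 give: l=2 → 5; l=3 → 7; l=4 → 9; l=5 → 11; l=6 → 13.
Total orbitals: 5 + 7 + 9 + 11 + 13 = 45.

45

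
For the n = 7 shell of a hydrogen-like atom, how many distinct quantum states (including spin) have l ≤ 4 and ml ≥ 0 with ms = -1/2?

15

The (l, ml) pairs meeting l ≤ 4 and ml ≥ 0 give: l=0 → 1; l=1 → 2; l=2 → 3; l=3 → 4; l=4 → 5.
Orbitals: 1 + 2 + 3 + 4 + 5 = 15. With ms fixed to a single value there is one state per orbital, giving 15 states.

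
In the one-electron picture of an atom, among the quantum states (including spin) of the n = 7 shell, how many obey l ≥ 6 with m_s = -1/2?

13

For n = 7, l ranges over 0 … 6.
Contributions: l=6 → 13.
Orbitals: 13. With m_s fixed to a single value there is one state per orbital, giving 13 states.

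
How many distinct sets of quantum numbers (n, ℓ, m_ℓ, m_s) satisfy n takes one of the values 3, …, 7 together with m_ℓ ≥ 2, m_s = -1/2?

35

Work shell by shell — for each n, count the (ℓ, m_ℓ) pairs that satisfy m_ℓ ≥ 2:
n=3 → 1; n=4 → 3; n=5 → 6; n=6 → 10; n=7 → 15.
Orbitals: 1 + 3 + 6 + 10 + 15 = 35. With m_s fixed to -1/2 there is one state per orbital, so 35 states.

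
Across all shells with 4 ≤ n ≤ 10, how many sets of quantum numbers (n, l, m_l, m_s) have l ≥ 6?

Work shell by shell — for each n, count the (l, m_l) pairs that satisfy l ≥ 6:
n=7 → 13; n=8 → 28; n=9 → 45; n=10 → 64.
Orbitals: 13 + 28 + 45 + 64 = 150. Including both spin states (m_s = ±1/2) gives 2 × 150 = 300 states.

300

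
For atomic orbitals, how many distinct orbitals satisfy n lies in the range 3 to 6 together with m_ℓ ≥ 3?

10

Per-shell orbital counts meeting the constraint:
n=4 → 1; n=5 → 3; n=6 → 6.
Total orbitals: 1 + 3 + 6 = 10.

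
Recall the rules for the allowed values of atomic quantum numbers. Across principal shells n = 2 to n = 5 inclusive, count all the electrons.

Shell n has n² orbitals: 2²=4 + 3²=9 + 4²=16 + 5²=25 = 54 orbitals.
Two spin states per orbital: 2 × 54 = 108 electrons.

108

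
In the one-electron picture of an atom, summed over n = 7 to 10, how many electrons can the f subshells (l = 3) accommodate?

An f subshell (l = 3) exists for every n ≥ 4, so shells n = 7, 8, 9, 10 each contribute one — 4 subshells.
Since each f subshell holds 2(2·3+1) = 14 electrons, the total is 4 × 14 = 56.

56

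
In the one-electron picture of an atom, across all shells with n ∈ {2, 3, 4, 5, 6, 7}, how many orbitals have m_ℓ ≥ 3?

20

Count contributing orbitals for each principal shell:
n=4 → 1; n=5 → 3; n=6 → 6; n=7 → 10.
Total orbitals: 1 + 3 + 6 + 10 = 20.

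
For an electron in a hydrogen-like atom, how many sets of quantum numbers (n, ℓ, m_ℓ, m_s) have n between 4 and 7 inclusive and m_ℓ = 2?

For each n in the range, tally the orbitals obeying m_ℓ = 2:
n=4 → 2; n=5 → 3; n=6 → 4; n=7 → 5.
Orbitals: 2 + 3 + 4 + 5 = 14. Including both spin states (m_s = ±1/2) gives 2 × 14 = 28 states.

28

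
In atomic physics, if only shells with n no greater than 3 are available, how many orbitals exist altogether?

Total orbitals = 1² + 2² + 3² = 14.

14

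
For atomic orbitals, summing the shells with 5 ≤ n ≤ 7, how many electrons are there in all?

220

Shell n has n² orbitals: 5²=25 + 6²=36 + 7²=49 = 110 orbitals.
Two spin states per orbital: 2 × 110 = 220 electrons.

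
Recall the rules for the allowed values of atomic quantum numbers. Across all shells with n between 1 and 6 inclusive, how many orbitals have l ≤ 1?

21

Treat each shell separately and count matching orbitals:
n=1 → 1; n=2 → 4; n=3 → 4; n=4 → 4; n=5 → 4; n=6 → 4.
Total orbitals: 1 + 4 + 4 + 4 + 4 + 4 = 21.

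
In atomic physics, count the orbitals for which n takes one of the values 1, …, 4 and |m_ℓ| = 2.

6

For each n in the range, tally the orbitals obeying |m_ℓ| = 2:
n=3 → 2; n=4 → 4.
Total orbitals: 2 + 4 = 6.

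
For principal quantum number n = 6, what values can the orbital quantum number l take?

0, 1, 2, 3, 4, 5

l is an integer with 0 ≤ l ≤ n−1, so for n = 6: l = 0, 1, 2, 3, 4, 5.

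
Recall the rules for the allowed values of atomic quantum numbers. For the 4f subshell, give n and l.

n = 4, l = 3

The leading integer gives n = 4; the letter 'f' means l = 3.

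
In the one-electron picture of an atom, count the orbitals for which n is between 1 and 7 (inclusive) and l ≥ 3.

Go shell by shell, enumerating (l, ml) with l ≥ 3:
n=4 → 7; n=5 → 16; n=6 → 27; n=7 → 40.
Total orbitals: 7 + 16 + 27 + 40 = 90.

90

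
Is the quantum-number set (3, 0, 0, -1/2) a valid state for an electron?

Yes

n = 3 is a positive integer. l = 0 satisfies 0 ≤ l ≤ n−1 = 2. m_l = 0 lies in the range −l … +l (here 0). m_s = -1/2 is one of ±1/2.
All four constraints are satisfied.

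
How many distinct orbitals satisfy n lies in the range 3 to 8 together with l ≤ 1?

Work shell by shell — for each n, count the (l, ml) pairs that satisfy l ≤ 1:
n=3 → 4; n=4 → 4; n=5 → 4; n=6 → 4; n=7 → 4; n=8 → 4.
Total orbitals: 4 + 4 + 4 + 4 + 4 + 4 = 24.

24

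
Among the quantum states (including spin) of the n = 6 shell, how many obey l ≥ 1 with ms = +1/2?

35

The (l, ml) pairs meeting l ≥ 1 give: l=1 → 3; l=2 → 5; l=3 → 7; l=4 → 9; l=5 → 11.
Orbitals: 3 + 5 + 7 + 9 + 11 = 35. With ms fixed to a single value there is one state per orbital, giving 35 states.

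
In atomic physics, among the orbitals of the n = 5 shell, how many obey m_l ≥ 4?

With n = 5 the allowed l are 0, 1, …, 4.
Contributions: l=4 → 1.
Total orbitals: 1.

1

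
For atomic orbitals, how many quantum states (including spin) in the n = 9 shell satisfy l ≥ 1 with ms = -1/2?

80

Orbitals with l ≥ 1, by l: l=1 → 3; l=2 → 5; l=3 → 7; l=4 → 9; l=5 → 11; l=6 → 13; l=7 → 15; l=8 → 17.
Orbitals: 3 + 5 + 7 + 9 + 11 + 13 + 15 + 17 = 80. With ms fixed to a single value there is one state per orbital, giving 80 states.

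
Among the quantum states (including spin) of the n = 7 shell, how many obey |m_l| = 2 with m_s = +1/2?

10

With n = 7 the allowed l are 0, 1, …, 6.
The (l, m_l) pairs meeting |m_l| = 2 give: l=2 → 2; l=3 → 2; l=4 → 2; l=5 → 2; l=6 → 2.
Orbitals: 2 + 2 + 2 + 2 + 2 = 10. With m_s fixed to a single value there is one state per orbital, giving 10 states.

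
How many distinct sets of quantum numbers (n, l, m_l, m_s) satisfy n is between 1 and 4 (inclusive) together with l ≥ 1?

Go shell by shell, enumerating (l, m_l) with l ≥ 1:
n=2 → 3; n=3 → 8; n=4 → 15.
Orbitals: 3 + 8 + 15 = 26. Including both spin states (m_s = ±1/2) gives 2 × 26 = 52 states.

52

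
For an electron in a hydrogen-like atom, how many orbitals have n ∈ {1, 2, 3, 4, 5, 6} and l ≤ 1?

21

Go shell by shell, enumerating (l, m_l) with l ≤ 1:
n=1 → 1; n=2 → 4; n=3 → 4; n=4 → 4; n=5 → 4; n=6 → 4.
Total orbitals: 1 + 4 + 4 + 4 + 4 + 4 = 21.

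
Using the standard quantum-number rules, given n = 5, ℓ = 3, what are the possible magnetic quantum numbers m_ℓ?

-3, -2, -1, 0, 1, 2, 3

m_ℓ takes every integer from −ℓ to +ℓ. With ℓ = 3 that gives the 7 values -3, -2, -1, 0, 1, 2, 3.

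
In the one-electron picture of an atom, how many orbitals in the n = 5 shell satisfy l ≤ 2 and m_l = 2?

1

The n = 5 shell has l = 0 through 4; check each.
The (l, m_l) pairs meeting l ≤ 2 and m_l = 2 give: l=2 → 1.
Total orbitals: 1.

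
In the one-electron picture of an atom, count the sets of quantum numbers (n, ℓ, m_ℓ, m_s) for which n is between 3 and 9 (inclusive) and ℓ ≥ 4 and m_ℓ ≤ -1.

Count contributing orbitals for each principal shell:
n=5 → 4; n=6 → 9; n=7 → 15; n=8 → 22; n=9 → 30.
Orbitals: 4 + 9 + 15 + 22 + 30 = 80. Including both spin states (m_s = ±1/2) gives 2 × 80 = 160 states.

160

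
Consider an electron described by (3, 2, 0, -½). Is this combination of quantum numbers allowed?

Yes

n = 3 is a positive integer. ℓ = 2 satisfies 0 ≤ ℓ ≤ n−1 = 2. m_ℓ = 0 lies in the range −ℓ … +ℓ (here −2 … 2). m_s = -1/2 is one of ±1/2.
All four constraints are satisfied.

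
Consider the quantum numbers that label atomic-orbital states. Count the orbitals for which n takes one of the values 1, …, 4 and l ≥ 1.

26

Count contributing orbitals for each principal shell:
n=2 → 3; n=3 → 8; n=4 → 15.
Total orbitals: 3 + 8 + 15 = 26.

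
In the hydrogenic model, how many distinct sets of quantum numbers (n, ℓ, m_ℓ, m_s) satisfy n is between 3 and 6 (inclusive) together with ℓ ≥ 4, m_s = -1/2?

Go shell by shell, enumerating (ℓ, m_ℓ) with ℓ ≥ 4:
n=5 → 9; n=6 → 20.
Orbitals: 9 + 20 = 29. With m_s fixed to -1/2 there is one state per orbital, so 29 states.

29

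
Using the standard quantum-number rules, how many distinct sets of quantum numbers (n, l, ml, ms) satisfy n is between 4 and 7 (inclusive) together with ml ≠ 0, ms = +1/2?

104

Count contributing orbitals for each principal shell:
n=4 → 12; n=5 → 20; n=6 → 30; n=7 → 42.
Orbitals: 12 + 20 + 30 + 42 = 104. With ms fixed to +1/2 there is one state per orbital, so 104 states.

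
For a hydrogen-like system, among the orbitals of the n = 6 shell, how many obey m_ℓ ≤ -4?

With n = 6 the allowed ℓ are 0, 1, …, 5.
The (ℓ, m_ℓ) pairs meeting m_ℓ ≤ -4 give: ℓ=4 → 1; ℓ=5 → 2.
Total orbitals: 1 + 2 = 3.

3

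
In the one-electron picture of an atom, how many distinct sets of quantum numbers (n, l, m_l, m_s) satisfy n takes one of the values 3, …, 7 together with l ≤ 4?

Go shell by shell, enumerating (l, m_l) with l ≤ 4:
n=3 → 9; n=4 → 16; n=5 → 25; n=6 → 25; n=7 → 25.
Orbitals: 9 + 16 + 25 + 25 + 25 = 100. Including both spin states (m_s = ±1/2) gives 2 × 100 = 200 states.

200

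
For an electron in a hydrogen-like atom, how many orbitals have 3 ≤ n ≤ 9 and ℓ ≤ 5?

194

Go shell by shell, enumerating (ℓ, m_ℓ) with ℓ ≤ 5:
n=3 → 9; n=4 → 16; n=5 → 25; n=6 → 36; n=7 → 36; n=8 → 36; n=9 → 36.
Total orbitals: 9 + 16 + 25 + 36 + 36 + 36 + 36 = 194.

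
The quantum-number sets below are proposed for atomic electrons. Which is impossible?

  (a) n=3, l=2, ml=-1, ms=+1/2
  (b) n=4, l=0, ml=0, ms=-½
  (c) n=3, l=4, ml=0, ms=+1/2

(c)

(c) has l = 4 ≥ n = 3, violating 0 ≤ l ≤ n−1.
The remaining sets (a), (b) satisfy all four rules.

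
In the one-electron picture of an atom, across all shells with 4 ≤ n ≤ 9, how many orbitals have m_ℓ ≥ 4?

Work shell by shell — for each n, count the (ℓ, m_ℓ) pairs that satisfy m_ℓ ≥ 4:
n=5 → 1; n=6 → 3; n=7 → 6; n=8 → 10; n=9 → 15.
Total orbitals: 1 + 3 + 6 + 10 + 15 = 35.

35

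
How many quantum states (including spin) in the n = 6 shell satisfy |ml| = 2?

16

The n = 6 shell has l = 0 through 5; check each.
Orbitals with |ml| = 2, by l: l=2 → 2; l=3 → 2; l=4 → 2; l=5 → 2.
Orbitals: 2 + 2 + 2 + 2 = 8. Each orbital carries two spin states, so 8 × 2 = 16 states.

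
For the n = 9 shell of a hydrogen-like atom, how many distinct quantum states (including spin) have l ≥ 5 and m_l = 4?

8

For n = 9, l ranges over 0 … 8.
Orbitals with l ≥ 5 and m_l = 4, by l: l=5 → 1; l=6 → 1; l=7 → 1; l=8 → 1.
Orbitals: 1 + 1 + 1 + 1 = 4. Each orbital carries two spin states, so 4 × 2 = 8 states.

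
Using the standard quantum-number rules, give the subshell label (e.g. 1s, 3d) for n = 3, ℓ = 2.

3d

ℓ = 2 corresponds to the letter 'd', so the subshell is 3d.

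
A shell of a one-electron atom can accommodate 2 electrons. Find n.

n = 1

2n² = 2 ⇒ n² = 1 ⇒ n = 1.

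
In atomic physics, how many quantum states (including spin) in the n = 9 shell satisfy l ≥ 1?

For n = 9, l ranges over 0 … 8.
Orbitals with l ≥ 1, by l: l=1 → 3; l=2 → 5; l=3 → 7; l=4 → 9; l=5 → 11; l=6 → 13; l=7 → 15; l=8 → 17.
Orbitals: 3 + 5 + 7 + 9 + 11 + 13 + 15 + 17 = 80. Each orbital carries two spin states, so 80 × 2 = 160 states.

160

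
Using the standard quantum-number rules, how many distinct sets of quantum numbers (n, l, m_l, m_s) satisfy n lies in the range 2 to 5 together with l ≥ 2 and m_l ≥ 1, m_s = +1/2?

16

Count contributing orbitals for each principal shell:
n=3 → 2; n=4 → 5; n=5 → 9.
Orbitals: 2 + 5 + 9 = 16. With m_s fixed to +1/2 there is one state per orbital, so 16 states.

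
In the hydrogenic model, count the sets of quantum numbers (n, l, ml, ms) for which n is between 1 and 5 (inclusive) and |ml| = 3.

12

Work shell by shell — for each n, count the (l, ml) pairs that satisfy |ml| = 3:
n=4 → 2; n=5 → 4.
Orbitals: 2 + 4 = 6. Including both spin states (ms = ±1/2) gives 2 × 6 = 12 states.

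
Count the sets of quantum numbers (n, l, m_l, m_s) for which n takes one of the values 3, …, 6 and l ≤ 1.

32

Go shell by shell, enumerating (l, m_l) with l ≤ 1:
n=3 → 4; n=4 → 4; n=5 → 4; n=6 → 4.
Orbitals: 4 + 4 + 4 + 4 = 16. Including both spin states (m_s = ±1/2) gives 2 × 16 = 32 states.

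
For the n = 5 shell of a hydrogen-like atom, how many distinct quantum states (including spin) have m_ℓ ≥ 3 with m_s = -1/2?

Go through ℓ = 0, …, 4 (the values permitted for n = 5).
The (ℓ, m_ℓ) pairs meeting m_ℓ ≥ 3 give: ℓ=3 → 1; ℓ=4 → 2.
Orbitals: 1 + 2 = 3. With m_s fixed to a single value there is one state per orbital, giving 3 states.

3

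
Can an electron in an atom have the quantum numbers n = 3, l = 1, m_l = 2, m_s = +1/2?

Invalid

The magnetic quantum number must satisfy −l ≤ m_l ≤ l. With l = 1, m_l can only be -1, 0, 1, so m_l = 2 is forbidden.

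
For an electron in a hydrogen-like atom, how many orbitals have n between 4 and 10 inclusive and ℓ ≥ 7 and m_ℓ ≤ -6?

For each n in the range, tally the orbitals obeying ℓ ≥ 7 and m_ℓ ≤ -6:
n=8 → 2; n=9 → 5; n=10 → 9.
Total orbitals: 2 + 5 + 9 = 16.

16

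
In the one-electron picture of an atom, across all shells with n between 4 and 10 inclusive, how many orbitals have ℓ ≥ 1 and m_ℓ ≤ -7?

10

For each n in the range, tally the orbitals obeying ℓ ≥ 1 and m_ℓ ≤ -7:
n=8 → 1; n=9 → 3; n=10 → 6.
Total orbitals: 1 + 3 + 6 = 10.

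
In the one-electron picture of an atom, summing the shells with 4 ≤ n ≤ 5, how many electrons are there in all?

Shell n has n² orbitals: 4²=16 + 5²=25 = 41 orbitals.
Two spin states per orbital: 2 × 41 = 82 electrons.

82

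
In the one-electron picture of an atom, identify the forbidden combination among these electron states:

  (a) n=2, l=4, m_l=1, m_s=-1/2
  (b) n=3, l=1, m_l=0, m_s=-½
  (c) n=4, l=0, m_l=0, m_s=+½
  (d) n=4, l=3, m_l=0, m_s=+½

(a)

(a) has l = 4 ≥ n = 2, violating 0 ≤ l ≤ n−1.
The remaining sets (b), (c), (d) satisfy all four rules.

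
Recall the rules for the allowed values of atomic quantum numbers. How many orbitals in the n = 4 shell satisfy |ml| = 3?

2

Go through l = 0, …, 3 (the values permitted for n = 4).
Orbitals with |ml| = 3, by l: l=3 → 2.
Total orbitals: 2.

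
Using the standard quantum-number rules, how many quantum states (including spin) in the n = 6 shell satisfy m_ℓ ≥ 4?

6

Per ℓ-value: ℓ=4 → 1; ℓ=5 → 2.
Orbitals: 1 + 2 = 3. Each orbital carries two spin states, so 3 × 2 = 6 states.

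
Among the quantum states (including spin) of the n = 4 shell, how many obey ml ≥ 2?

6

The n = 4 shell has l = 0 through 3; check each.
Contributions: l=2 → 1; l=3 → 2.
Orbitals: 1 + 2 = 3. Each orbital carries two spin states, so 3 × 2 = 6 states.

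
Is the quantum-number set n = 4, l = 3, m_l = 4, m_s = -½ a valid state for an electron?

Invalid

The magnetic quantum number must satisfy −l ≤ m_l ≤ l. With l = 3, m_l can only be -3, -2, -1, 0, 1, 2, 3, so m_l = 4 is forbidden.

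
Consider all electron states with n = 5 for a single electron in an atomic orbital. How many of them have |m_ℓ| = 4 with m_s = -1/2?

With n = 5 the allowed ℓ are 0, 1, …, 4.
Contributions: ℓ=4 → 2.
Orbitals: 2. With m_s fixed to a single value there is one state per orbital, giving 2 states.

2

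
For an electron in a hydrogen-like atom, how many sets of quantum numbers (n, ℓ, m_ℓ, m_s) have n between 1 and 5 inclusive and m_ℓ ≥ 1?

40

Go shell by shell, enumerating (ℓ, m_ℓ) with m_ℓ ≥ 1:
n=2 → 1; n=3 → 3; n=4 → 6; n=5 → 10.
Orbitals: 1 + 3 + 6 + 10 = 20. Including both spin states (m_s = ±1/2) gives 2 × 20 = 40 states.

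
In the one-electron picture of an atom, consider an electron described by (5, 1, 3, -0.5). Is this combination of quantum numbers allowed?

No

The magnetic quantum number must satisfy −l ≤ ml ≤ l. With l = 1, ml can only be -1, 0, 1, so ml = 3 is forbidden.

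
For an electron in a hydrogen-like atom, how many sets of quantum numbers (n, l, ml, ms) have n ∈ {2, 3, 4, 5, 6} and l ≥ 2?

140

Per-shell orbital counts meeting the constraint:
n=3 → 5; n=4 → 12; n=5 → 21; n=6 → 32.
Orbitals: 5 + 12 + 21 + 32 = 70. Including both spin states (ms = ±1/2) gives 2 × 70 = 140 states.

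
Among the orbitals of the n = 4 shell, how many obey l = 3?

Go through l = 0, …, 3 (the values permitted for n = 4).
Contributions: l=3 → 7.
Total orbitals: 7.

7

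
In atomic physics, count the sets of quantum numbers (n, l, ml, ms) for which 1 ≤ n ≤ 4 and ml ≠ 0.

40

Count contributing orbitals for each principal shell:
n=2 → 2; n=3 → 6; n=4 → 12.
Orbitals: 2 + 6 + 12 = 20. Including both spin states (ms = ±1/2) gives 2 × 20 = 40 states.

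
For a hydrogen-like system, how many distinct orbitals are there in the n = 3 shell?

The n = 3 shell contains n² = 3² = 9 orbitals.

9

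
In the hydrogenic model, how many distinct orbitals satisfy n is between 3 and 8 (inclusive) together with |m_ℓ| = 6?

6

Go shell by shell, enumerating (ℓ, m_ℓ) with |m_ℓ| = 6:
n=7 → 2; n=8 → 4.
Total orbitals: 2 + 4 = 6.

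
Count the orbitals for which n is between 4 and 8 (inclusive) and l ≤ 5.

Per-shell orbital counts meeting the constraint:
n=4 → 16; n=5 → 25; n=6 → 36; n=7 → 36; n=8 → 36.
Total orbitals: 16 + 25 + 36 + 36 + 36 = 149.

149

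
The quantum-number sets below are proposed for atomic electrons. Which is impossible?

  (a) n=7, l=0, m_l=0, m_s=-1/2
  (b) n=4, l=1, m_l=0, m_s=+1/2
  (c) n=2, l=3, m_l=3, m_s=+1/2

(c)

(c) has l = 3 ≥ n = 2, violating 0 ≤ l ≤ n−1.
The remaining sets (a), (b) satisfy all four rules.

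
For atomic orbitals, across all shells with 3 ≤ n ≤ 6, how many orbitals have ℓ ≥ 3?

50

For each n in the range, tally the orbitals obeying ℓ ≥ 3:
n=4 → 7; n=5 → 16; n=6 → 27.
Total orbitals: 7 + 16 + 27 = 50.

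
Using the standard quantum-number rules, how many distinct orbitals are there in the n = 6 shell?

36

The n = 6 shell contains n² = 6² = 36 orbitals.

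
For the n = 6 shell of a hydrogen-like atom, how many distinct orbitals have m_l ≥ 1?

The n = 6 shell has l = 0 through 5; check each.
Per l-value: l=1 → 1; l=2 → 2; l=3 → 3; l=4 → 4; l=5 → 5.
Total orbitals: 1 + 2 + 3 + 4 + 5 = 15.

15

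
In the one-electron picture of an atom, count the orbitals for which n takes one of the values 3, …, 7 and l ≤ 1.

Work shell by shell — for each n, count the (l, m_l) pairs that satisfy l ≤ 1:
n=3 → 4; n=4 → 4; n=5 → 4; n=6 → 4; n=7 → 4.
Total orbitals: 4 + 4 + 4 + 4 + 4 = 20.

20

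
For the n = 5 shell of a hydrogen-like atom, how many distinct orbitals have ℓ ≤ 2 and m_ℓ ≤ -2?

1

Go through ℓ = 0, …, 4 (the values permitted for n = 5).
The (ℓ, m_ℓ) pairs meeting ℓ ≤ 2 and m_ℓ ≤ -2 give: ℓ=2 → 1.
Total orbitals: 1.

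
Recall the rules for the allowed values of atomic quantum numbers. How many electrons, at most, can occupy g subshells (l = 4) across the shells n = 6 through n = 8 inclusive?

54

A g subshell (l = 4) exists for every n ≥ 5, so shells n = 6, 7, 8 each contribute one — 3 subshells.
Since each g subshell holds 2(2·4+1) = 18 electrons, the total is 3 × 18 = 54.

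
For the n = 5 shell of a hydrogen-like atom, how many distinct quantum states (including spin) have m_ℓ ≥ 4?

2

The n = 5 shell has ℓ = 0 through 4; check each.
Orbitals with m_ℓ ≥ 4, by ℓ: ℓ=4 → 1.
Orbitals: 1. Each orbital carries two spin states, so 1 × 2 = 2 states.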